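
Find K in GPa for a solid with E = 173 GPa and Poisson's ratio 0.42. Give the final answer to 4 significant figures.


K = E / (3*(1-2*nu))
K = 173 / (3*(1-2*0.42))
K = 360.4 GPa


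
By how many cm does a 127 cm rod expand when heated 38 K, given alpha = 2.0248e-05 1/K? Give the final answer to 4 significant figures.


dL = L0 * alpha * dT
dL = 127 * 2.0248e-05 * 38
dL = 0.09772 cm


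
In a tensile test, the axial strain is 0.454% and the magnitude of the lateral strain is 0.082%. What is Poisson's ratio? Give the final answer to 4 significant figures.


nu = -epsilon_lat / epsilon_axial
Lateral strain is contraction (negative), so using magnitudes:
nu = 0.082 / 0.454
nu = 0.1806


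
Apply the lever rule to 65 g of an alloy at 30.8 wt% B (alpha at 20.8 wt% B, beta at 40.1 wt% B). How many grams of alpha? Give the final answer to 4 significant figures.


f_alpha = (C_beta - C0) / (C_beta - C_alpha)
f_alpha = (40.1 - 30.8) / (40.1 - 20.8) = 0.481865
m_alpha = f_alpha * m_total = 0.481865 * 65 = 31.32 g


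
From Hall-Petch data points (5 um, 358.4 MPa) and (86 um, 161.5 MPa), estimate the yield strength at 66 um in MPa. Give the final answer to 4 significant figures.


sigma_y = sigma0 + k / sqrt(d)
1/sqrt(d1) = 1/sqrt(5e-06) = 447.214;  1/sqrt(d2) = 107.833
k = (sigma1 - sigma2) / (1/sqrt(d1) - 1/sqrt(d2)) = (358.4 - 161.5) / (447.214 - 107.833) = 0.580174 MPa*m^0.5
sigma0 = sigma1 - k/sqrt(d1) = 358.4 - 0.580174*447.214 = 98.9382 MPa
sigma_y(d3) = 98.9382 + 0.580174 / sqrt(6.6e-05) = 170.4 MPa


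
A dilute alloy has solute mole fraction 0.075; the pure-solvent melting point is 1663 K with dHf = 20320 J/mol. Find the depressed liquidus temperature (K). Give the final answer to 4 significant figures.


dT = R*Tm^2*x / dHf
dT = 8.314 * 1663^2 * 0.075 / 20320
dT = 84.8657 K
T_new = 1663 - 84.8657 = 1578 K


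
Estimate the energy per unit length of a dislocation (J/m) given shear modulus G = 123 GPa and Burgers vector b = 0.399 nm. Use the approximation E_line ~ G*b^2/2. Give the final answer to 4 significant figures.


E = G*b^2/2
b = 0.399 nm = 3.99e-10 m
G = 123 GPa = 1.23e+11 Pa
E = 0.5 * 1.23e+11 * (3.99e-10)^2
E = 9.791e-09 J/m


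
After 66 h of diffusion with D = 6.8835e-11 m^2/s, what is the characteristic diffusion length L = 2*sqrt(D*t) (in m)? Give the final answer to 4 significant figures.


t = 66 hr = 237600 s
Diffusion length = 2*sqrt(D*t)
= 2*sqrt(6.8835e-11 * 237600)
= 8.088e-03 m


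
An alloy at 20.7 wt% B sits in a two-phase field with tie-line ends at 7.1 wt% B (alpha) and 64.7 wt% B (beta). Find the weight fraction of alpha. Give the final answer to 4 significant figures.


f_alpha = (C_beta - C0) / (C_beta - C_alpha)
f_alpha = (64.7 - 20.7) / (64.7 - 7.1)
f_alpha = 0.7639


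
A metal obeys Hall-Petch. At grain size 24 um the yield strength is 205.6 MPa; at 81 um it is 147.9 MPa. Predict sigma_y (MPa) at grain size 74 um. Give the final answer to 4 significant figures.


sigma_y = sigma0 + k / sqrt(d)
1/sqrt(d1) = 1/sqrt(2.4e-05) = 204.124;  1/sqrt(d2) = 111.111
k = (sigma1 - sigma2) / (1/sqrt(d1) - 1/sqrt(d2)) = (205.6 - 147.9) / (204.124 - 111.111) = 0.620343 MPa*m^0.5
sigma0 = sigma1 - k/sqrt(d1) = 205.6 - 0.620343*204.124 = 78.973 MPa
sigma_y(d3) = 78.973 + 0.620343 / sqrt(7.4e-05) = 151.1 MPa


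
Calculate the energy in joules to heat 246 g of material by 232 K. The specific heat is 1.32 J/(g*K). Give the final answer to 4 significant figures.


Q = m * cp * dT
Q = 246 * 1.32 * 232
Q = 75340 J


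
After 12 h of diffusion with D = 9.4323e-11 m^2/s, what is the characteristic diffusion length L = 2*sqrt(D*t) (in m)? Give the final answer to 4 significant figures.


t = 12 hr = 43200 s
Diffusion length = 2*sqrt(D*t)
= 2*sqrt(9.4323e-11 * 43200)
= 4.037e-03 m


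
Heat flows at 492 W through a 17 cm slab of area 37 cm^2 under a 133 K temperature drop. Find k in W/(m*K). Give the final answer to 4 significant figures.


k = Q*L / (A*dT)
L = 0.17 m, A = 3.7e-03 m^2
k = 492 * 0.17 / (3.7e-03 * 133)
k = 170 W/(m*K)


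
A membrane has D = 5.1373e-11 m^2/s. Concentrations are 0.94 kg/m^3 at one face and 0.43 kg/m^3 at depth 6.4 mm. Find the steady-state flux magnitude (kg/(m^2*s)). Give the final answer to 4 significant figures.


J = -D * (dC/dx) = D * (C1 - C2) / dx
J = 5.1373e-11 * (0.94 - 0.43) / 6.4e-03
J = 4.094e-09 kg/(m^2*s)


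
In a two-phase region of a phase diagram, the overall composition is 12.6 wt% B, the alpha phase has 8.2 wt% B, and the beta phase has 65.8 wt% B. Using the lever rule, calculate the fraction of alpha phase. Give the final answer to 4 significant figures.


f_alpha = (C_beta - C0) / (C_beta - C_alpha)
f_alpha = (65.8 - 12.6) / (65.8 - 8.2)
f_alpha = 0.9236


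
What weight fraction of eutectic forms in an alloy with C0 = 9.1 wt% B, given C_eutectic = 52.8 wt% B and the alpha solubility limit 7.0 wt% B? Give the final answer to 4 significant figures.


f_primary = (C_e - C0) / (C_e - C_alpha_max)
f_primary = (52.8 - 9.1) / (52.8 - 7.0)
f_primary = 0.954148
f_eutectic = 1 - 0.954148 = 0.04585


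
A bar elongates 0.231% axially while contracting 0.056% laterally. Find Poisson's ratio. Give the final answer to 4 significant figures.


nu = -epsilon_lat / epsilon_axial
Lateral strain is contraction (negative), so using magnitudes:
nu = 0.056 / 0.231
nu = 0.2424


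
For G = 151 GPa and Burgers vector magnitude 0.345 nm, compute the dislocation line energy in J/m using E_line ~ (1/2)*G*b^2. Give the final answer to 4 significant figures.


E = G*b^2/2
b = 0.345 nm = 3.45e-10 m
G = 151 GPa = 1.51e+11 Pa
E = 0.5 * 1.51e+11 * (3.45e-10)^2
E = 8.986e-09 J/m


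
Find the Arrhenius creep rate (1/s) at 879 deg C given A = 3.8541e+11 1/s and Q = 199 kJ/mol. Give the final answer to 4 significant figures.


rate = A * exp(-Q / (R*T))
T = 879 + 273.15 = 1152.15 K
rate = 3.8541e+11 * exp(-199e3 / (8.314 * 1152.15))
rate = 366.1 1/s


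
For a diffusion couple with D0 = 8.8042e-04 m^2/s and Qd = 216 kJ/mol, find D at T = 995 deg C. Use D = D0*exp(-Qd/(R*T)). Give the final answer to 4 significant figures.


D = D0 * exp(-Qd / (R*T))
T = 1268.15 K
D = 8.8042e-04 * exp(-216e3 / (8.314 * 1268.15))
D = 1.115e-12 m^2/s


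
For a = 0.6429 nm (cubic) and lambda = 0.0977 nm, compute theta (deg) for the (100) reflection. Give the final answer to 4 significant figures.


d = a / sqrt(h^2+k^2+l^2)
d = 0.6429 / sqrt(1) = 0.6429 nm
lambda = 2*d*sin(theta)  =>  sin(theta) = lambda / (2*d)
sin(theta) = 0.0977 / (2 * 0.6429) = 0.0759838
theta = 4.358 deg


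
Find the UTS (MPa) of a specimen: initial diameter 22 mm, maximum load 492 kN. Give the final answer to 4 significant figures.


A0 = pi*(d/2)^2 = pi*(22/2)^2 = 380.133 mm^2
UTS = F_max / A0 = 492*1000 / 380.133
UTS = 1294 MPa


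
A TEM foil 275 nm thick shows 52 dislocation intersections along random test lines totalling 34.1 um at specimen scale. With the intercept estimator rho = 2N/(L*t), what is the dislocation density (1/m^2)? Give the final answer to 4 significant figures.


rho = 2N / (L * t)
L = 34.1 um = 3.41e-05 m, t = 275 nm = 2.75e-07 m
rho = 2 * 52 / (3.41e-05 * 2.75e-07)
rho = 1.109e+13 1/m^2


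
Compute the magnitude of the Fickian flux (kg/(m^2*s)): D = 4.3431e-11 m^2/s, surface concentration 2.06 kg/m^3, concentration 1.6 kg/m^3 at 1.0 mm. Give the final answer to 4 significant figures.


J = -D * (dC/dx) = D * (C1 - C2) / dx
J = 4.3431e-11 * (2.06 - 1.6) / 1e-03
J = 1.998e-08 kg/(m^2*s)


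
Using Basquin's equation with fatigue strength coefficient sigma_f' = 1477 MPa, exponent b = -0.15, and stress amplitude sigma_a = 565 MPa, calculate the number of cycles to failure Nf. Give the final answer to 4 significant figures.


sigma_a = sigma_f' * (2*Nf)^b
2*Nf = (sigma_a / sigma_f')^(1/b)
2*Nf = (565 / 1477)^(1/-0.15)
2*Nf = 605.639
Nf = 302.8 cycles


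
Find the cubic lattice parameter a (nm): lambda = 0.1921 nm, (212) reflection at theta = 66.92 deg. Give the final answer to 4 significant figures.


d = lambda / (2*sin(theta))
d = 0.1921 / (2*sin(66.92 deg))
d = 0.104407 nm
a = d * sqrt(h^2+k^2+l^2) = 0.104407 * sqrt(9)
a = 0.3132 nm


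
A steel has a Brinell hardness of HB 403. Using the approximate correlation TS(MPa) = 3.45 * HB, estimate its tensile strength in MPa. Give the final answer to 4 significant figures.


TS (MPa) = 3.45 * HB
TS = 3.45 * 403
TS = 1390 MPa


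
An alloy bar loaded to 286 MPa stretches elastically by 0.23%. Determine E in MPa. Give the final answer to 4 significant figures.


E = sigma / epsilon
epsilon = 0.23% = 2.3e-03
E = 286 / 2.3e-03
E = 124300 MPa


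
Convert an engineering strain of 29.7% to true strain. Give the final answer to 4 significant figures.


epsilon_true = ln(1 + epsilon_eng)
epsilon_true = ln(1 + 0.297)
epsilon_true = 0.2601


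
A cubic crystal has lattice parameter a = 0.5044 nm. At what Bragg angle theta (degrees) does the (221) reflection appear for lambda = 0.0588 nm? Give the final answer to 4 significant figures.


d = a / sqrt(h^2+k^2+l^2)
d = 0.5044 / sqrt(9) = 0.168133 nm
lambda = 2*d*sin(theta)  =>  sin(theta) = lambda / (2*d)
sin(theta) = 0.0588 / (2 * 0.168133) = 0.174861
theta = 10.07 deg


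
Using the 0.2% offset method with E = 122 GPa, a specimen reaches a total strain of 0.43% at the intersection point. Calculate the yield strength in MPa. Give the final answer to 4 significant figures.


Offset strain = 0.002
Elastic strain at yield = total_strain - offset = 4.3e-03 - 0.002 = 2.3e-03
sigma_y = E * elastic_strain = 122000 * 2.3e-03
sigma_y = 280.6 MPa


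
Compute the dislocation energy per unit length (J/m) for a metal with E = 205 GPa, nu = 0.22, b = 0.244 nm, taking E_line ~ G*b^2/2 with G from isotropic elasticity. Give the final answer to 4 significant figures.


Step 1: G = E / (2*(1+nu))
G = 205 / (2*(1+0.22)) = 84.0164 GPa = 8.40164e+10 Pa
Step 2: E_line = G*b^2/2
b = 0.244 nm = 2.44e-10 m
E_line = 0.5 * 8.40164e+10 * (2.44e-10)^2 = 2.501e-09 J/m


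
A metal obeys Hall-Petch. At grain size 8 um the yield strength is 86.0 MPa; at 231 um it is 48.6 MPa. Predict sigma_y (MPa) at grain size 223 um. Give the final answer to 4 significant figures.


sigma_y = sigma0 + k / sqrt(d)
1/sqrt(d1) = 1/sqrt(8e-06) = 353.553;  1/sqrt(d2) = 65.7952
k = (sigma1 - sigma2) / (1/sqrt(d1) - 1/sqrt(d2)) = (86.0 - 48.6) / (353.553 - 65.7952) = 0.12997 MPa*m^0.5
sigma0 = sigma1 - k/sqrt(d1) = 86.0 - 0.12997*353.553 = 40.0486 MPa
sigma_y(d3) = 40.0486 + 0.12997 / sqrt(2.23e-04) = 48.75 MPa


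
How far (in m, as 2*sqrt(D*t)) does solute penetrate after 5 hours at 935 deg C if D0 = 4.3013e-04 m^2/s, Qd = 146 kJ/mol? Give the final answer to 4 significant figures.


Step 1: D = D0 * exp(-Qd/(R*T))
T = 1208.15 K
D = 4.3013e-04 * exp(-146e3 / (8.314 * 1208.15)) = 2.09425e-10 m^2/s
Step 2: L = 2*sqrt(D*t)
t = 5 h = 18000 s
L = 2*sqrt(2.09425e-10 * 18000) = 3.883e-03 m


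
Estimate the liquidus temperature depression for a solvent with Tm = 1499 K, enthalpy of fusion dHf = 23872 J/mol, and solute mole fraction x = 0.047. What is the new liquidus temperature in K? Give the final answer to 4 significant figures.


dT = R*Tm^2*x / dHf
dT = 8.314 * 1499^2 * 0.047 / 23872
dT = 36.7809 K
T_new = 1499 - 36.7809 = 1462 K


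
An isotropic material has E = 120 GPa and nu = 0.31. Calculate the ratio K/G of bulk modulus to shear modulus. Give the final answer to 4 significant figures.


G = E / (2*(1+nu))
G = 120 / (2*(1+0.31)) = 45.8015 GPa
K = E / (3*(1-2*nu))
K = 120 / (3*(1-2*0.31)) = 105.263 GPa
K/G = 105.263 / 45.8015 = 2.298


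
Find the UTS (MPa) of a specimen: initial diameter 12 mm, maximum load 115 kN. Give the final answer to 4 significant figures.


A0 = pi*(d/2)^2 = pi*(12/2)^2 = 113.097 mm^2
UTS = F_max / A0 = 115*1000 / 113.097
UTS = 1017 MPa


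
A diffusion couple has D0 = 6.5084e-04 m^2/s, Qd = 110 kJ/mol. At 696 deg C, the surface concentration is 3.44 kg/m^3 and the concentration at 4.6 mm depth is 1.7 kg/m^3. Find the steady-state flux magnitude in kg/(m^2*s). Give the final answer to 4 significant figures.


Step 1: D = D0 * exp(-Qd/(R*T))
T = 696 + 273.15 = 969.15 K
D = 6.5084e-04 * exp(-110e3 / (8.314 * 969.15)) = 7.66565e-10 m^2/s
Step 2: J = D * (C1 - C2) / dx
J = 7.66565e-10 * (3.44 - 1.7) / 4.6e-03
J = 2.9e-07 kg/(m^2*s)


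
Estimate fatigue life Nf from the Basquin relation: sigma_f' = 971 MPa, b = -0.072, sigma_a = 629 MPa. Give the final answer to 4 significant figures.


sigma_a = sigma_f' * (2*Nf)^b
2*Nf = (sigma_a / sigma_f')^(1/b)
2*Nf = (629 / 971)^(1/-0.072)
2*Nf = 415.918
Nf = 208 cycles


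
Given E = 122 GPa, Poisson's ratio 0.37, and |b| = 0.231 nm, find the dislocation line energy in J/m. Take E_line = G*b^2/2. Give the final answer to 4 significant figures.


Step 1: G = E / (2*(1+nu))
G = 122 / (2*(1+0.37)) = 44.5255 GPa = 4.45255e+10 Pa
Step 2: E_line = G*b^2/2
b = 0.231 nm = 2.31e-10 m
E_line = 0.5 * 4.45255e+10 * (2.31e-10)^2 = 1.188e-09 J/m


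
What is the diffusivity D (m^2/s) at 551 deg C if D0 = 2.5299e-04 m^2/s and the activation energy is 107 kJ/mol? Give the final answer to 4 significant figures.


D = D0 * exp(-Qd / (R*T))
T = 824.15 K
D = 2.5299e-04 * exp(-107e3 / (8.314 * 824.15))
D = 4.18e-11 m^2/s


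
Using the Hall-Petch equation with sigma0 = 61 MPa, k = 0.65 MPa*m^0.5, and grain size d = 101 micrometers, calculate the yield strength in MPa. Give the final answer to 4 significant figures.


sigma_y = sigma0 + k / sqrt(d)
d = 101 um = 1.01e-04 m
sigma_y = 61 + 0.65 / sqrt(1.01e-04)
sigma_y = 125.7 MPa


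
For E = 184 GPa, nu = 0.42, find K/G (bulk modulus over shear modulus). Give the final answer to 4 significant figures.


G = E / (2*(1+nu))
G = 184 / (2*(1+0.42)) = 64.7887 GPa
K = E / (3*(1-2*nu))
K = 184 / (3*(1-2*0.42)) = 383.333 GPa
K/G = 383.333 / 64.7887 = 5.917


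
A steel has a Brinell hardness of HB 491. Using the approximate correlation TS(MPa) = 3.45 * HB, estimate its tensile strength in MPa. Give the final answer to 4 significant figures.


TS (MPa) = 3.45 * HB
TS = 3.45 * 491
TS = 1694 MPa


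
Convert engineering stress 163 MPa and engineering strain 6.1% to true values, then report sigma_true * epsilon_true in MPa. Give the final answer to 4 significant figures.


sigma_true = sigma_eng * (1 + epsilon_eng)
sigma_true = 163 * (1 + 0.061) = 172.943 MPa
epsilon_true = ln(1 + epsilon_eng)
epsilon_true = ln(1 + 0.061) = 0.0592119
sigma_true * epsilon_true = 172.943 * 0.0592119 = 10.24 MPa


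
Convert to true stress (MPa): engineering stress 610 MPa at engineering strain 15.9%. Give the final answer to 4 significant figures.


sigma_true = sigma_eng * (1 + epsilon_eng)
sigma_true = 610 * (1 + 0.159)
sigma_true = 707 MPa


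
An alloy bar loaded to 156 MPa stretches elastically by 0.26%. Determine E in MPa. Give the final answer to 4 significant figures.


E = sigma / epsilon
epsilon = 0.26% = 2.6e-03
E = 156 / 2.6e-03
E = 60000 MPa


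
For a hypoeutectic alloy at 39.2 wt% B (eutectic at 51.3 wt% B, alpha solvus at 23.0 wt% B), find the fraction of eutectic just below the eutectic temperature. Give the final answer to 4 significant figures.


f_primary = (C_e - C0) / (C_e - C_alpha_max)
f_primary = (51.3 - 39.2) / (51.3 - 23.0)
f_primary = 0.427562
f_eutectic = 1 - 0.427562 = 0.5724


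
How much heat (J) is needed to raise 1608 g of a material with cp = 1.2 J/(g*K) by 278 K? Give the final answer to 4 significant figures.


Q = m * cp * dT
Q = 1608 * 1.2 * 278
Q = 536400 J


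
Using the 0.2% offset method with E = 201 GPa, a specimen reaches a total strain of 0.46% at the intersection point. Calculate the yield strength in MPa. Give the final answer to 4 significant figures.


Offset strain = 0.002
Elastic strain at yield = total_strain - offset = 4.6e-03 - 0.002 = 2.6e-03
sigma_y = E * elastic_strain = 201000 * 2.6e-03
sigma_y = 522.6 MPa


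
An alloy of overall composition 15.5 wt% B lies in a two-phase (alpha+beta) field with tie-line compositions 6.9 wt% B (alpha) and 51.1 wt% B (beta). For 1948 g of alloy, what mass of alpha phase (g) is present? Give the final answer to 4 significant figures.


f_alpha = (C_beta - C0) / (C_beta - C_alpha)
f_alpha = (51.1 - 15.5) / (51.1 - 6.9) = 0.80543
m_alpha = f_alpha * m_total = 0.80543 * 1948 = 1569 g


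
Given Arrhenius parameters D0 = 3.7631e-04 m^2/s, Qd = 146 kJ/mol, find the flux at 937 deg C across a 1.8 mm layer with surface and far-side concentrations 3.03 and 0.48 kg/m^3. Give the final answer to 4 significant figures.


Step 1: D = D0 * exp(-Qd/(R*T))
T = 937 + 273.15 = 1210.15 K
D = 3.7631e-04 * exp(-146e3 / (8.314 * 1210.15)) = 1.87675e-10 m^2/s
Step 2: J = D * (C1 - C2) / dx
J = 1.87675e-10 * (3.03 - 0.48) / 1.8e-03
J = 2.659e-07 kg/(m^2*s)


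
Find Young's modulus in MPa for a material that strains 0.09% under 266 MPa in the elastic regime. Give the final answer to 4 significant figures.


E = sigma / epsilon
epsilon = 0.09% = 9e-04
E = 266 / 9e-04
E = 295600 MPa


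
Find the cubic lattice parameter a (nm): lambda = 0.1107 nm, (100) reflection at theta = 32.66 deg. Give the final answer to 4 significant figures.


d = lambda / (2*sin(theta))
d = 0.1107 / (2*sin(32.66 deg))
d = 0.102566 nm
a = d * sqrt(h^2+k^2+l^2) = 0.102566 * sqrt(1)
a = 0.1026 nm


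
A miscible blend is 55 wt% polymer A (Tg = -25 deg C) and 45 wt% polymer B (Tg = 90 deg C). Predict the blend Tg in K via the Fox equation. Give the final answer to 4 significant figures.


1/Tg = w1/Tg1 + w2/Tg2 (in Kelvin)
Tg1 = 248.15 K, Tg2 = 363.15 K
1/Tg = 0.55/248.15 + 0.45/363.15
Tg = 289.4 K


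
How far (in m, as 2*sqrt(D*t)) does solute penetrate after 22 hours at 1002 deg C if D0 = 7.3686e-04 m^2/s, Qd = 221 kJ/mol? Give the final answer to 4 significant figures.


Step 1: D = D0 * exp(-Qd/(R*T))
T = 1275.15 K
D = 7.3686e-04 * exp(-221e3 / (8.314 * 1275.15)) = 6.51807e-13 m^2/s
Step 2: L = 2*sqrt(D*t)
t = 22 h = 79200 s
L = 2*sqrt(6.51807e-13 * 79200) = 4.544e-04 m


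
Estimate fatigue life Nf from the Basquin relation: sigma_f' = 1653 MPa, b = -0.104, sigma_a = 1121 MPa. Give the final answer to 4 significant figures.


sigma_a = sigma_f' * (2*Nf)^b
2*Nf = (sigma_a / sigma_f')^(1/b)
2*Nf = (1121 / 1653)^(1/-0.104)
2*Nf = 41.8601
Nf = 20.93 cycles


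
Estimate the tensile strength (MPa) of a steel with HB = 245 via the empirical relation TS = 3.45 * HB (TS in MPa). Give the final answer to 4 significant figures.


TS (MPa) = 3.45 * HB
TS = 3.45 * 245
TS = 845.3 MPa


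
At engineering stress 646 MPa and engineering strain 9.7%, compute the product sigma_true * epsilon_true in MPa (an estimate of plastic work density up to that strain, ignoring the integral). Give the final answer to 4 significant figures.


sigma_true = sigma_eng * (1 + epsilon_eng)
sigma_true = 646 * (1 + 0.097) = 708.662 MPa
epsilon_true = ln(1 + epsilon_eng)
epsilon_true = ln(1 + 0.097) = 0.0925792
sigma_true * epsilon_true = 708.662 * 0.0925792 = 65.61 MPa


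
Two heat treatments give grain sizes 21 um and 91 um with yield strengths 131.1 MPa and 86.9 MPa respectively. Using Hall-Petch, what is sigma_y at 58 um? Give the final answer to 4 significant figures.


sigma_y = sigma0 + k / sqrt(d)
1/sqrt(d1) = 1/sqrt(2.1e-05) = 218.218;  1/sqrt(d2) = 104.828
k = (sigma1 - sigma2) / (1/sqrt(d1) - 1/sqrt(d2)) = (131.1 - 86.9) / (218.218 - 104.828) = 0.389807 MPa*m^0.5
sigma0 = sigma1 - k/sqrt(d1) = 131.1 - 0.389807*218.218 = 46.0371 MPa
sigma_y(d3) = 46.0371 + 0.389807 / sqrt(5.8e-05) = 97.22 MPa


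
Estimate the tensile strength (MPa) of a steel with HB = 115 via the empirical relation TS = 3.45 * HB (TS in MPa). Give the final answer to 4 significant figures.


TS (MPa) = 3.45 * HB
TS = 3.45 * 115
TS = 396.8 MPa


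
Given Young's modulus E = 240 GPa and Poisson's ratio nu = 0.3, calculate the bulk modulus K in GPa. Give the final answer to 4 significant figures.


K = E / (3*(1-2*nu))
K = 240 / (3*(1-2*0.3))
K = 200 GPa


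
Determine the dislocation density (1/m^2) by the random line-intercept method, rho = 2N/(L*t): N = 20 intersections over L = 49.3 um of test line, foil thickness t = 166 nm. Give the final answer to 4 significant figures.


rho = 2N / (L * t)
L = 49.3 um = 4.93e-05 m, t = 166 nm = 1.66e-07 m
rho = 2 * 20 / (4.93e-05 * 1.66e-07)
rho = 4.888e+12 1/m^2


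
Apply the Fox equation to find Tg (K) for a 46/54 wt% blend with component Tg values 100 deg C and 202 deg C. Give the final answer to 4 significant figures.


1/Tg = w1/Tg1 + w2/Tg2 (in Kelvin)
Tg1 = 373.15 K, Tg2 = 475.15 K
1/Tg = 0.46/373.15 + 0.54/475.15
Tg = 422.1 K


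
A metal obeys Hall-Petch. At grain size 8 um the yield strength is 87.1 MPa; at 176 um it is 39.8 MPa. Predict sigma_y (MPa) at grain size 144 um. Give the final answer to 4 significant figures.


sigma_y = sigma0 + k / sqrt(d)
1/sqrt(d1) = 1/sqrt(8e-06) = 353.553;  1/sqrt(d2) = 75.3778
k = (sigma1 - sigma2) / (1/sqrt(d1) - 1/sqrt(d2)) = (87.1 - 39.8) / (353.553 - 75.3778) = 0.170037 MPa*m^0.5
sigma0 = sigma1 - k/sqrt(d1) = 87.1 - 0.170037*353.553 = 26.983 MPa
sigma_y(d3) = 26.983 + 0.170037 / sqrt(1.44e-04) = 41.15 MPa


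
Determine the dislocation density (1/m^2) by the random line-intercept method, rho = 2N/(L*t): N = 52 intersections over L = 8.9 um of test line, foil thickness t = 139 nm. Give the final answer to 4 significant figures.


rho = 2N / (L * t)
L = 8.9 um = 8.9e-06 m, t = 139 nm = 1.39e-07 m
rho = 2 * 52 / (8.9e-06 * 1.39e-07)
rho = 8.407e+13 1/m^2


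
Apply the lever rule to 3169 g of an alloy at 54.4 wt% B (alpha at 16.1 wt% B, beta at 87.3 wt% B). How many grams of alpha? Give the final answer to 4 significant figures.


f_alpha = (C_beta - C0) / (C_beta - C_alpha)
f_alpha = (87.3 - 54.4) / (87.3 - 16.1) = 0.462079
m_alpha = f_alpha * m_total = 0.462079 * 3169 = 1464 g


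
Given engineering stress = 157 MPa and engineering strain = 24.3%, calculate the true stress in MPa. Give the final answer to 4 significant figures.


sigma_true = sigma_eng * (1 + epsilon_eng)
sigma_true = 157 * (1 + 0.243)
sigma_true = 195.2 MPa


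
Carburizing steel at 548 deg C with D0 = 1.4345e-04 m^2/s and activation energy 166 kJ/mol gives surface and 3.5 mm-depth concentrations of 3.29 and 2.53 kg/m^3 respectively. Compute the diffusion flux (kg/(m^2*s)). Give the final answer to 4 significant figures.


Step 1: D = D0 * exp(-Qd/(R*T))
T = 548 + 273.15 = 821.15 K
D = 1.4345e-04 * exp(-166e3 / (8.314 * 821.15)) = 3.95183e-15 m^2/s
Step 2: J = D * (C1 - C2) / dx
J = 3.95183e-15 * (3.29 - 2.53) / 3.5e-03
J = 8.581e-13 kg/(m^2*s)


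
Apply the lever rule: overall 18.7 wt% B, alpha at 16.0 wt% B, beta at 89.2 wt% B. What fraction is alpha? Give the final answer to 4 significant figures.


f_alpha = (C_beta - C0) / (C_beta - C_alpha)
f_alpha = (89.2 - 18.7) / (89.2 - 16.0)
f_alpha = 0.9631


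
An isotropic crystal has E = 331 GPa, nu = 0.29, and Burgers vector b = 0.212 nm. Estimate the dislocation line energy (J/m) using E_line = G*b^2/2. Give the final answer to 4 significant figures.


Step 1: G = E / (2*(1+nu))
G = 331 / (2*(1+0.29)) = 128.295 GPa = 1.28295e+11 Pa
Step 2: E_line = G*b^2/2
b = 0.212 nm = 2.12e-10 m
E_line = 0.5 * 1.28295e+11 * (2.12e-10)^2 = 2.883e-09 J/m


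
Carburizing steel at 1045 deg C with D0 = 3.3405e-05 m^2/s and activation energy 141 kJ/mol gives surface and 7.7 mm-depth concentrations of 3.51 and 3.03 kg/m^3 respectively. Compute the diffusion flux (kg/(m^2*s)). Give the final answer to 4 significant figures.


Step 1: D = D0 * exp(-Qd/(R*T))
T = 1045 + 273.15 = 1318.15 K
D = 3.3405e-05 * exp(-141e3 / (8.314 * 1318.15)) = 8.63315e-11 m^2/s
Step 2: J = D * (C1 - C2) / dx
J = 8.63315e-11 * (3.51 - 3.03) / 7.7e-03
J = 5.382e-09 kg/(m^2*s)


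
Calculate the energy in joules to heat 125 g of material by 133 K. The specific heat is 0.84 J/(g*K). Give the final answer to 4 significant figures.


Q = m * cp * dT
Q = 125 * 0.84 * 133
Q = 13970 J


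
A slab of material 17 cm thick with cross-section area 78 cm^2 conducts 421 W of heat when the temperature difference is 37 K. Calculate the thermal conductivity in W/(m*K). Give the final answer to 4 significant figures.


k = Q*L / (A*dT)
L = 0.17 m, A = 7.8e-03 m^2
k = 421 * 0.17 / (7.8e-03 * 37)
k = 248 W/(m*K)


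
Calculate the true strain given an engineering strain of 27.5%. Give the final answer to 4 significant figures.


epsilon_true = ln(1 + epsilon_eng)
epsilon_true = ln(1 + 0.275)
epsilon_true = 0.2429


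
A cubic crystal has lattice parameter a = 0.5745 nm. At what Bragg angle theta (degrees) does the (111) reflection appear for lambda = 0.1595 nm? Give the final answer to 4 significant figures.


d = a / sqrt(h^2+k^2+l^2)
d = 0.5745 / sqrt(3) = 0.331688 nm
lambda = 2*d*sin(theta)  =>  sin(theta) = lambda / (2*d)
sin(theta) = 0.1595 / (2 * 0.331688) = 0.240437
theta = 13.91 deg


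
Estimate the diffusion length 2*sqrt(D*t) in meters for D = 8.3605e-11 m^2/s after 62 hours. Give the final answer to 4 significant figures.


t = 62 hr = 223200 s
Diffusion length = 2*sqrt(D*t)
= 2*sqrt(8.3605e-11 * 223200)
= 8.64e-03 m


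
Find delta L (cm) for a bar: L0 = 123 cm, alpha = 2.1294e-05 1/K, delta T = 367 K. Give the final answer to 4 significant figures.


dL = L0 * alpha * dT
dL = 123 * 2.1294e-05 * 367
dL = 0.9612 cm


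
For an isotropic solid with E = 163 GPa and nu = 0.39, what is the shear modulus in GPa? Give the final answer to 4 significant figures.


G = E / (2*(1+nu))
G = 163 / (2*(1+0.39))
G = 58.63 GPa


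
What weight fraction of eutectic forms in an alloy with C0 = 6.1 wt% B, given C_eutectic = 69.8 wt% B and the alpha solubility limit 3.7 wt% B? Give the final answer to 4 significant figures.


f_primary = (C_e - C0) / (C_e - C_alpha_max)
f_primary = (69.8 - 6.1) / (69.8 - 3.7)
f_primary = 0.963691
f_eutectic = 1 - 0.963691 = 0.03631


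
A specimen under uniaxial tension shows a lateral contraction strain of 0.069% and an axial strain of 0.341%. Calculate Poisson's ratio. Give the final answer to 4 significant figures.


nu = -epsilon_lat / epsilon_axial
Lateral strain is contraction (negative), so using magnitudes:
nu = 0.069 / 0.341
nu = 0.2023


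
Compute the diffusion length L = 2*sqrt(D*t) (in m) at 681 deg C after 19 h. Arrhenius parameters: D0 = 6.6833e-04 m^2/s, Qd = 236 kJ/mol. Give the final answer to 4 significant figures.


Step 1: D = D0 * exp(-Qd/(R*T))
T = 954.15 K
D = 6.6833e-04 * exp(-236e3 / (8.314 * 954.15)) = 8.03117e-17 m^2/s
Step 2: L = 2*sqrt(D*t)
t = 19 h = 68400 s
L = 2*sqrt(8.03117e-17 * 68400) = 4.688e-06 m


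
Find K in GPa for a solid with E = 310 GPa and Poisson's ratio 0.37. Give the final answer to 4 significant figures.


K = E / (3*(1-2*nu))
K = 310 / (3*(1-2*0.37))
K = 397.4 GPa


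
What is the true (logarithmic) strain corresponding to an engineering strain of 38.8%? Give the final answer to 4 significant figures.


epsilon_true = ln(1 + epsilon_eng)
epsilon_true = ln(1 + 0.388)
epsilon_true = 0.3279


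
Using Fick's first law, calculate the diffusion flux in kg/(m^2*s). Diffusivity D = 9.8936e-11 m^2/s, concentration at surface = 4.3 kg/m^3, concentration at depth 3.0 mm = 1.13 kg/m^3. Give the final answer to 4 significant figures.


J = -D * (dC/dx) = D * (C1 - C2) / dx
J = 9.8936e-11 * (4.3 - 1.13) / 3e-03
J = 1.045e-07 kg/(m^2*s)


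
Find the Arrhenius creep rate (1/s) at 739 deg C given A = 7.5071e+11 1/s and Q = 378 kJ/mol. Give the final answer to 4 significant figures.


rate = A * exp(-Q / (R*T))
T = 739 + 273.15 = 1012.15 K
rate = 7.5071e+11 * exp(-378e3 / (8.314 * 1012.15))
rate = 2.329e-08 1/s


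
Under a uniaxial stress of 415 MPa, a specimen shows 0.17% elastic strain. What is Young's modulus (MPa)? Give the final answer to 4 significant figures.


E = sigma / epsilon
epsilon = 0.17% = 1.7e-03
E = 415 / 1.7e-03
E = 244100 MPa


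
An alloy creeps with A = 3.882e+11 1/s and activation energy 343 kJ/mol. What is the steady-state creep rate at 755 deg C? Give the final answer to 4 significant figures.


rate = A * exp(-Q / (R*T))
T = 755 + 273.15 = 1028.15 K
rate = 3.882e+11 * exp(-343e3 / (8.314 * 1028.15))
rate = 1.454e-06 1/s


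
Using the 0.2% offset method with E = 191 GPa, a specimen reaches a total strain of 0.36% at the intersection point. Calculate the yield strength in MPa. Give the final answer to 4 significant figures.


Offset strain = 0.002
Elastic strain at yield = total_strain - offset = 3.6e-03 - 0.002 = 1.6e-03
sigma_y = E * elastic_strain = 191000 * 1.6e-03
sigma_y = 305.6 MPa


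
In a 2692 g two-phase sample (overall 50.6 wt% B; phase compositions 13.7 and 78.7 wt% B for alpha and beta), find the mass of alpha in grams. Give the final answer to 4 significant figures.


f_alpha = (C_beta - C0) / (C_beta - C_alpha)
f_alpha = (78.7 - 50.6) / (78.7 - 13.7) = 0.432308
m_alpha = f_alpha * m_total = 0.432308 * 2692 = 1164 g


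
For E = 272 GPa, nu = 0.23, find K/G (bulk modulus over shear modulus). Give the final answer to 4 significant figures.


G = E / (2*(1+nu))
G = 272 / (2*(1+0.23)) = 110.569 GPa
K = E / (3*(1-2*nu))
K = 272 / (3*(1-2*0.23)) = 167.901 GPa
K/G = 167.901 / 110.569 = 1.519


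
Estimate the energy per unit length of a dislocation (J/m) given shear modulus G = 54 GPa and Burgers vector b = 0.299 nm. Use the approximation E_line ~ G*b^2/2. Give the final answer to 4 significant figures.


E = G*b^2/2
b = 0.299 nm = 2.99e-10 m
G = 54 GPa = 5.4e+10 Pa
E = 0.5 * 5.4e+10 * (2.99e-10)^2
E = 2.414e-09 J/m


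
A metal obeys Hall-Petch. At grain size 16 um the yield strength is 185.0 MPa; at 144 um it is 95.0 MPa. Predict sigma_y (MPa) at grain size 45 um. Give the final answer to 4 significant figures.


sigma_y = sigma0 + k / sqrt(d)
1/sqrt(d1) = 1/sqrt(1.6e-05) = 250;  1/sqrt(d2) = 83.3333
k = (sigma1 - sigma2) / (1/sqrt(d1) - 1/sqrt(d2)) = (185.0 - 95.0) / (250 - 83.3333) = 0.54 MPa*m^0.5
sigma0 = sigma1 - k/sqrt(d1) = 185.0 - 0.54*250 = 50 MPa
sigma_y(d3) = 50 + 0.54 / sqrt(4.5e-05) = 130.5 MPa


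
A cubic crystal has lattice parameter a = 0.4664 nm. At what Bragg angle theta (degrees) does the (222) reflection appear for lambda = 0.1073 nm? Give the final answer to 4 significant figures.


d = a / sqrt(h^2+k^2+l^2)
d = 0.4664 / sqrt(12) = 0.134638 nm
lambda = 2*d*sin(theta)  =>  sin(theta) = lambda / (2*d)
sin(theta) = 0.1073 / (2 * 0.134638) = 0.398476
theta = 23.48 deg


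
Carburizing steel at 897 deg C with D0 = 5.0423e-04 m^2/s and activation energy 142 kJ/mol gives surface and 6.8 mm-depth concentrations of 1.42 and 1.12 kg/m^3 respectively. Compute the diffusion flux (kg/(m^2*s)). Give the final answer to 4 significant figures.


Step 1: D = D0 * exp(-Qd/(R*T))
T = 897 + 273.15 = 1170.15 K
D = 5.0423e-04 * exp(-142e3 / (8.314 * 1170.15)) = 2.31006e-10 m^2/s
Step 2: J = D * (C1 - C2) / dx
J = 2.31006e-10 * (1.42 - 1.12) / 6.8e-03
J = 1.019e-08 kg/(m^2*s)


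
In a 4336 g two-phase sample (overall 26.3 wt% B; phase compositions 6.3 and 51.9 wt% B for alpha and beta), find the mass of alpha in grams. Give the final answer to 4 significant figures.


f_alpha = (C_beta - C0) / (C_beta - C_alpha)
f_alpha = (51.9 - 26.3) / (51.9 - 6.3) = 0.561404
m_alpha = f_alpha * m_total = 0.561404 * 4336 = 2434 g


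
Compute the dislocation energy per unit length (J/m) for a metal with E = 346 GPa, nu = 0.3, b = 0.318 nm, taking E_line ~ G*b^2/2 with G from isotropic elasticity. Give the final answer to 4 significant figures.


Step 1: G = E / (2*(1+nu))
G = 346 / (2*(1+0.3)) = 133.077 GPa = 1.33077e+11 Pa
Step 2: E_line = G*b^2/2
b = 0.318 nm = 3.18e-10 m
E_line = 0.5 * 1.33077e+11 * (3.18e-10)^2 = 6.729e-09 J/m


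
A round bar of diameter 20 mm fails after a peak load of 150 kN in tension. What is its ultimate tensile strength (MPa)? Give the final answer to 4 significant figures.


A0 = pi*(d/2)^2 = pi*(20/2)^2 = 314.159 mm^2
UTS = F_max / A0 = 150*1000 / 314.159
UTS = 477.5 MPa


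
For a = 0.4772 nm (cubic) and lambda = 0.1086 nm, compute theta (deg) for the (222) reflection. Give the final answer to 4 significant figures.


d = a / sqrt(h^2+k^2+l^2)
d = 0.4772 / sqrt(12) = 0.137756 nm
lambda = 2*d*sin(theta)  =>  sin(theta) = lambda / (2*d)
sin(theta) = 0.1086 / (2 * 0.137756) = 0.394176
theta = 23.21 deg


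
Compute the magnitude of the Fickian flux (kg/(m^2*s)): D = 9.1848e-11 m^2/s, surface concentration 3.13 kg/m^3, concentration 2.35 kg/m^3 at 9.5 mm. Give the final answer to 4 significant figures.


J = -D * (dC/dx) = D * (C1 - C2) / dx
J = 9.1848e-11 * (3.13 - 2.35) / 9.5e-03
J = 7.541e-09 kg/(m^2*s)


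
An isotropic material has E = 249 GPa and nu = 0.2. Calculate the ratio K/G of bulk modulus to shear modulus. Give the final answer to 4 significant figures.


G = E / (2*(1+nu))
G = 249 / (2*(1+0.2)) = 103.75 GPa
K = E / (3*(1-2*nu))
K = 249 / (3*(1-2*0.2)) = 138.333 GPa
K/G = 138.333 / 103.75 = 1.333


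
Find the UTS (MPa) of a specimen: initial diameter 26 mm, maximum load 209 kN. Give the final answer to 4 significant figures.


A0 = pi*(d/2)^2 = pi*(26/2)^2 = 530.929 mm^2
UTS = F_max / A0 = 209*1000 / 530.929
UTS = 393.6 MPa


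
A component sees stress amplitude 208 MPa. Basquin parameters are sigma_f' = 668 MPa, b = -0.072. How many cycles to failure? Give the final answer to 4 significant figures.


sigma_a = sigma_f' * (2*Nf)^b
2*Nf = (sigma_a / sigma_f')^(1/b)
2*Nf = (208 / 668)^(1/-0.072)
2*Nf = 1.09064e+07
Nf = 5.453e+06 cycles


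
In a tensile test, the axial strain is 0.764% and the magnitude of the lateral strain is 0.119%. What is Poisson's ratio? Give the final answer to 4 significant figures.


nu = -epsilon_lat / epsilon_axial
Lateral strain is contraction (negative), so using magnitudes:
nu = 0.119 / 0.764
nu = 0.1558


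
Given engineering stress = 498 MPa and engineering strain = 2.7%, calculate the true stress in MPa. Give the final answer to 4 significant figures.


sigma_true = sigma_eng * (1 + epsilon_eng)
sigma_true = 498 * (1 + 0.027)
sigma_true = 511.4 MPa


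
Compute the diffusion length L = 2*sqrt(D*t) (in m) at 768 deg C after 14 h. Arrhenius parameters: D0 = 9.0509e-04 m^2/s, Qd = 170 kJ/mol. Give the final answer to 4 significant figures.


Step 1: D = D0 * exp(-Qd/(R*T))
T = 1041.15 K
D = 9.0509e-04 * exp(-170e3 / (8.314 * 1041.15)) = 2.67584e-12 m^2/s
Step 2: L = 2*sqrt(D*t)
t = 14 h = 50400 s
L = 2*sqrt(2.67584e-12 * 50400) = 7.345e-04 m


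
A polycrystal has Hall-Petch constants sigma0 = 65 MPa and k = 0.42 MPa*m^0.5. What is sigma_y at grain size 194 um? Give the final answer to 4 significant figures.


sigma_y = sigma0 + k / sqrt(d)
d = 194 um = 1.94e-04 m
sigma_y = 65 + 0.42 / sqrt(1.94e-04)
sigma_y = 95.15 MPa


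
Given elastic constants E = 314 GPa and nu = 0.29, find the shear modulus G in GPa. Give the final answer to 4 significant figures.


G = E / (2*(1+nu))
G = 314 / (2*(1+0.29))
G = 121.7 GPa


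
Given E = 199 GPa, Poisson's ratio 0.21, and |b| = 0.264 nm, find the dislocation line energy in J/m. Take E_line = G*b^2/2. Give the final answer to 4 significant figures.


Step 1: G = E / (2*(1+nu))
G = 199 / (2*(1+0.21)) = 82.2314 GPa = 8.22314e+10 Pa
Step 2: E_line = G*b^2/2
b = 0.264 nm = 2.64e-10 m
E_line = 0.5 * 8.22314e+10 * (2.64e-10)^2 = 2.866e-09 J/m


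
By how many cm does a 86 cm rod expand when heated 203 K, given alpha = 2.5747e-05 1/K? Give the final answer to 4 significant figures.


dL = L0 * alpha * dT
dL = 86 * 2.5747e-05 * 203
dL = 0.4495 cm


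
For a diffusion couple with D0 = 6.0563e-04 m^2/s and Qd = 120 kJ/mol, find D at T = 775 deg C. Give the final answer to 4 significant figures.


D = D0 * exp(-Qd / (R*T))
T = 1048.15 K
D = 6.0563e-04 * exp(-120e3 / (8.314 * 1048.15))
D = 6.336e-10 m^2/s


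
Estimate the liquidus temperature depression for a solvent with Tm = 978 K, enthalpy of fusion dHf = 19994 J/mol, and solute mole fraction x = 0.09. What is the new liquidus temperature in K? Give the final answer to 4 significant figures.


dT = R*Tm^2*x / dHf
dT = 8.314 * 978^2 * 0.09 / 19994
dT = 35.7957 K
T_new = 978 - 35.7957 = 942.2 K


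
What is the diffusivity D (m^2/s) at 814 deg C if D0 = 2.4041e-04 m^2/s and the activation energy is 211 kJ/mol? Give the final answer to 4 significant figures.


D = D0 * exp(-Qd / (R*T))
T = 1087.15 K
D = 2.4041e-04 * exp(-211e3 / (8.314 * 1087.15))
D = 1.748e-14 m^2/s


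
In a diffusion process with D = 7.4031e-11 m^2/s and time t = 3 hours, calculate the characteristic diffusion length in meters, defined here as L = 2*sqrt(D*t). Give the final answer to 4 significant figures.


t = 3 hr = 10800 s
Diffusion length = 2*sqrt(D*t)
= 2*sqrt(7.4031e-11 * 10800)
= 1.788e-03 m


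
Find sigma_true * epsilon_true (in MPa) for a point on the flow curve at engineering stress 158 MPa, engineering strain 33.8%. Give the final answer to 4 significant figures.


sigma_true = sigma_eng * (1 + epsilon_eng)
sigma_true = 158 * (1 + 0.338) = 211.404 MPa
epsilon_true = ln(1 + epsilon_eng)
epsilon_true = ln(1 + 0.338) = 0.291176
sigma_true * epsilon_true = 211.404 * 0.291176 = 61.56 MPa


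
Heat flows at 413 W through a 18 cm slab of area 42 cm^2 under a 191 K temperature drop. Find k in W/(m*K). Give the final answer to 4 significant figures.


k = Q*L / (A*dT)
L = 0.18 m, A = 4.2e-03 m^2
k = 413 * 0.18 / (4.2e-03 * 191)
k = 92.67 W/(m*K)


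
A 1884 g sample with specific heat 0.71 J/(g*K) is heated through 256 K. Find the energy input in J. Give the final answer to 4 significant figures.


Q = m * cp * dT
Q = 1884 * 0.71 * 256
Q = 342400 J


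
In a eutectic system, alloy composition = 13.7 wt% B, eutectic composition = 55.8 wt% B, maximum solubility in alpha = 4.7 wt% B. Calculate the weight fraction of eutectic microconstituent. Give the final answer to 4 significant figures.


f_primary = (C_e - C0) / (C_e - C_alpha_max)
f_primary = (55.8 - 13.7) / (55.8 - 4.7)
f_primary = 0.823875
f_eutectic = 1 - 0.823875 = 0.1761


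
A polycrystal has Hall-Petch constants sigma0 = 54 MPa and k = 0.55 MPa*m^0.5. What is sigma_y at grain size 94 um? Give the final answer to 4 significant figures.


sigma_y = sigma0 + k / sqrt(d)
d = 94 um = 9.4e-05 m
sigma_y = 54 + 0.55 / sqrt(9.4e-05)
sigma_y = 110.7 MPa


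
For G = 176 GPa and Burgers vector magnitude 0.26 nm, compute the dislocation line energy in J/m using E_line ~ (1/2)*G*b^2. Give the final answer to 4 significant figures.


E = G*b^2/2
b = 0.26 nm = 2.6e-10 m
G = 176 GPa = 1.76e+11 Pa
E = 0.5 * 1.76e+11 * (2.6e-10)^2
E = 5.949e-09 J/m


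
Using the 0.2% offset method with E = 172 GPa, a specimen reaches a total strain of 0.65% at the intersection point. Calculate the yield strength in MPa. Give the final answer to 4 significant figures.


Offset strain = 0.002
Elastic strain at yield = total_strain - offset = 6.5e-03 - 0.002 = 4.5e-03
sigma_y = E * elastic_strain = 172000 * 4.5e-03
sigma_y = 774 MPa


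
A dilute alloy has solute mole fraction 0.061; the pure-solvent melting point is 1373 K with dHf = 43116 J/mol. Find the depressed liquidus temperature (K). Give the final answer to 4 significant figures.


dT = R*Tm^2*x / dHf
dT = 8.314 * 1373^2 * 0.061 / 43116
dT = 22.1739 K
T_new = 1373 - 22.1739 = 1351 K


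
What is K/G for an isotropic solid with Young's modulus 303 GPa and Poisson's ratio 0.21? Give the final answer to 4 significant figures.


G = E / (2*(1+nu))
G = 303 / (2*(1+0.21)) = 125.207 GPa
K = E / (3*(1-2*nu))
K = 303 / (3*(1-2*0.21)) = 174.138 GPa
K/G = 174.138 / 125.207 = 1.391


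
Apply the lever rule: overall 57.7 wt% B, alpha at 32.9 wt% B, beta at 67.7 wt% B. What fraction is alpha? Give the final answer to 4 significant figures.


f_alpha = (C_beta - C0) / (C_beta - C_alpha)
f_alpha = (67.7 - 57.7) / (67.7 - 32.9)
f_alpha = 0.2874
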